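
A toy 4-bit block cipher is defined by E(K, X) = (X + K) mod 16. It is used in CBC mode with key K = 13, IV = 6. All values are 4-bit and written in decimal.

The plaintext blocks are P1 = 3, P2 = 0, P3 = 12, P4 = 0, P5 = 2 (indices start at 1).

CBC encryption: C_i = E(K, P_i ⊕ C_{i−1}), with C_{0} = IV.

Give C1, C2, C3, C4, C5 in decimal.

C1 = 2, C2 = 15, C3 = 0, C4 = 13, C5 = 12

C1: P1 ⊕ 6 = 5; E(K, 5) = 2.
C2: P2 ⊕ 2 = 2; E(K, 2) = 15.
C3: P3 ⊕ 15 = 3; E(K, 3) = 0.
C4: P4 ⊕ 0 = 0; E(K, 0) = 13.
C5: P5 ⊕ 13 = 15; E(K, 15) = 12.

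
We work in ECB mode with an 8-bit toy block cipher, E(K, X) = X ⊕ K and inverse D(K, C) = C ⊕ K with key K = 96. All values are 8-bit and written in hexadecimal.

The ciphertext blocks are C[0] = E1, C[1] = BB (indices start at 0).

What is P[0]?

ECB decryption: P_i = D(K, C_i).
P[0]: D(K, E1) = 77.

P[0] = 77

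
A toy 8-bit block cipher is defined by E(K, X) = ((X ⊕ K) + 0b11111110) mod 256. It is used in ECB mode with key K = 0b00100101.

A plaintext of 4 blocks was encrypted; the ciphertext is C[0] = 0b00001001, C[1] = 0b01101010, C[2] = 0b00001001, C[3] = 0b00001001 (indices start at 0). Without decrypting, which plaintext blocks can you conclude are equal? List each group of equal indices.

ECB encrypts each block independently with the same key, so equal ciphertext blocks imply equal plaintext blocks.
C[0] = C[2] = C[3] = 0b00001001, so P[0] = P[2] = P[3].

P[0] = P[2] = P[3]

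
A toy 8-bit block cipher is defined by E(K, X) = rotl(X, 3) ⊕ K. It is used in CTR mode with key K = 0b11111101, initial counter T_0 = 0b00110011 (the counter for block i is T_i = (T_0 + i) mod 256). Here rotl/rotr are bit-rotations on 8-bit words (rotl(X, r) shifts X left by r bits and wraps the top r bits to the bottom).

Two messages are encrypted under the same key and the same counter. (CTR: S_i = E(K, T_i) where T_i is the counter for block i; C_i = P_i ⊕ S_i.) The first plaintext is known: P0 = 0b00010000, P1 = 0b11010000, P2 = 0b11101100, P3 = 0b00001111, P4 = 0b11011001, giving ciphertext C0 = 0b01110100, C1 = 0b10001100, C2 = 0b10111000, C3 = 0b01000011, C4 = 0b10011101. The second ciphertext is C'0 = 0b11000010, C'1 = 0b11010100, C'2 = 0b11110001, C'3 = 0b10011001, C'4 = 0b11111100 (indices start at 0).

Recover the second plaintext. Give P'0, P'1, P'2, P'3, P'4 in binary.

P'0 = 0b10100110, P'1 = 0b10001000, P'2 = 0b10100101, P'3 = 0b11010101, P'4 = 0b10111000

In CTR with a reused counter, both messages share the same keystream S_i, so C_i ⊕ C'_i = P_i ⊕ P'_i and thus P'_i = P_i ⊕ C_i ⊕ C'_i.
P'0: 0b00010000 ⊕ 0b01110100 ⊕ 0b11000010 = 0b10100110.
P'1: 0b11010000 ⊕ 0b10001100 ⊕ 0b11010100 = 0b10001000.
P'2: 0b11101100 ⊕ 0b10111000 ⊕ 0b11110001 = 0b10100101.
P'3: 0b00001111 ⊕ 0b01000011 ⊕ 0b10011001 = 0b11010101.
P'4: 0b11011001 ⊕ 0b10011101 ⊕ 0b11111100 = 0b10111000.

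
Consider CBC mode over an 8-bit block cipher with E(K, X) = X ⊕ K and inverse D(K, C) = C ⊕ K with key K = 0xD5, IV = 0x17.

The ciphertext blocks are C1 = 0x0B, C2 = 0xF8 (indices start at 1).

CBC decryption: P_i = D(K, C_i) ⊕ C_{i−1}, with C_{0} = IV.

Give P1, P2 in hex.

P1: D(K, 0x0B) = 0xDE; 0xDE ⊕ 0x17 = 0xC9.
P2: D(K, 0xF8) = 0x2D; 0x2D ⊕ 0x0B = 0x26.

P1 = 0xC9, P2 = 0x26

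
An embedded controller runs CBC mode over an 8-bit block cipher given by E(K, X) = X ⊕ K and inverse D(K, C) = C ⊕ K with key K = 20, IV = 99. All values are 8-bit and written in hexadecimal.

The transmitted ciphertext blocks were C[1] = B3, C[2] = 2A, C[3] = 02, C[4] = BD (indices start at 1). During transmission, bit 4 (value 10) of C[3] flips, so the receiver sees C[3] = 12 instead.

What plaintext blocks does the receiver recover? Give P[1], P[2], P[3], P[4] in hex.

P[1] = 0A, P[2] = B9, P[3] = 18, P[4] = 8F

CBC decryption: P_i = D(K, C_i) ⊕ C_{i−1}, with C_{0} = IV.
Only C[3] changed, to 12. In CBC, a change in C_i garbles P_i and flips the same bit in P_{i+1}. Decrypting the received ciphertext:
P[1]: D(K, B3) = 93; 93 ⊕ 99 = 0A.
P[2]: D(K, 2A) = 0A; 0A ⊕ B3 = B9.
P[3]: D(K, 12) = 32; 32 ⊕ 2A = 18.
P[4]: D(K, BD) = 9D; 9D ⊕ 12 = 8F.
Blocks that differ from the original plaintext: P[3], P[4].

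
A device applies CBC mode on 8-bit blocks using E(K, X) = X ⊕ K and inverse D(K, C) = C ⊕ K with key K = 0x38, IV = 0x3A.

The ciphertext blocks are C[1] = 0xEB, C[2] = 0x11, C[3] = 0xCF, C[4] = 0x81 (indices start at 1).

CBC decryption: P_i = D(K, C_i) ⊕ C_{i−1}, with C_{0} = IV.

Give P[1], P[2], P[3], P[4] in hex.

P[1]: D(K, 0xEB) = 0xD3; 0xD3 ⊕ 0x3A = 0xE9.
P[2]: D(K, 0x11) = 0x29; 0x29 ⊕ 0xEB = 0xC2.
P[3]: D(K, 0xCF) = 0xF7; 0xF7 ⊕ 0x11 = 0xE6.
P[4]: D(K, 0x81) = 0xB9; 0xB9 ⊕ 0xCF = 0x76.

P[1] = 0xE9, P[2] = 0xC2, P[3] = 0xE6, P[4] = 0x76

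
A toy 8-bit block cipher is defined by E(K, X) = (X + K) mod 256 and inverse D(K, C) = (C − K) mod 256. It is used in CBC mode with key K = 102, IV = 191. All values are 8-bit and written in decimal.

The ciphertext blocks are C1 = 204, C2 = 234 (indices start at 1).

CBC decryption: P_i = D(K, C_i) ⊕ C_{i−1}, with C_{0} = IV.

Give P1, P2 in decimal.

P1: D(K, 204) = 102; 102 ⊕ 191 = 217.
P2: D(K, 234) = 132; 132 ⊕ 204 = 72.

P1 = 217, P2 = 72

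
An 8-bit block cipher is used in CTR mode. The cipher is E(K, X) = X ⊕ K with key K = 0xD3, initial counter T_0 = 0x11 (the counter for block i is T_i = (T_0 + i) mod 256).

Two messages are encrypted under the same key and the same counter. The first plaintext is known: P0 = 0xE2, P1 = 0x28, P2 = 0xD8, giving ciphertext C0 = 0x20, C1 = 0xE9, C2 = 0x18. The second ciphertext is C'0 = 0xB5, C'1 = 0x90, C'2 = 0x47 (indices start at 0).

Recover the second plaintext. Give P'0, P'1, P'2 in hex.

In CTR with a reused counter, both messages share the same keystream S_i, so C_i ⊕ C'_i = P_i ⊕ P'_i and thus P'_i = P_i ⊕ C_i ⊕ C'_i.
P'0: 0xE2 ⊕ 0x20 ⊕ 0xB5 = 0x77.
P'1: 0x28 ⊕ 0xE9 ⊕ 0x90 = 0x51.
P'2: 0xD8 ⊕ 0x18 ⊕ 0x47 = 0x87.

P'0 = 0x77, P'1 = 0x51, P'2 = 0x87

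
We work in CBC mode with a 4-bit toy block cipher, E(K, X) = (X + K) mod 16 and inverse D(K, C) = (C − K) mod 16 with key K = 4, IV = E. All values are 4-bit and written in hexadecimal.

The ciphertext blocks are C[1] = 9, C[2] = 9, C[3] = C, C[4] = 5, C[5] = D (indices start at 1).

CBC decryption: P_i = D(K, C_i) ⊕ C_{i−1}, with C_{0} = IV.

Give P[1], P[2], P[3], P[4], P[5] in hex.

P[1]: D(K, 9) = 5; 5 ⊕ E = B.
P[2]: D(K, 9) = 5; 5 ⊕ 9 = C.
P[3]: D(K, C) = 8; 8 ⊕ 9 = 1.
P[4]: D(K, 5) = 1; 1 ⊕ C = D.
P[5]: D(K, D) = 9; 9 ⊕ 5 = C.

P[1] = B, P[2] = C, P[3] = 1, P[4] = D, P[5] = C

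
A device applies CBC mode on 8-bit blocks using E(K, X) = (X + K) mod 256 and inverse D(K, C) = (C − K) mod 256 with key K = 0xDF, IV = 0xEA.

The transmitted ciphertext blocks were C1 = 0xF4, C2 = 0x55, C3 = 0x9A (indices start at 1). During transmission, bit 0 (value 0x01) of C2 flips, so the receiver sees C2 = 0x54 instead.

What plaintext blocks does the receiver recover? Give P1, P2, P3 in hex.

P1 = 0xFF, P2 = 0x81, P3 = 0xEF

CBC decryption: P_i = D(K, C_i) ⊕ C_{i−1}, with C_{0} = IV.
Only C2 changed, to 0x54. In CBC, a change in C_i garbles P_i and flips the same bit in P_{i+1}. Decrypting the received ciphertext:
P1: D(K, 0xF4) = 0x15; 0x15 ⊕ 0xEA = 0xFF.
P2: D(K, 0x54) = 0x75; 0x75 ⊕ 0xF4 = 0x81.
P3: D(K, 0x9A) = 0xBB; 0xBB ⊕ 0x54 = 0xEF.
Blocks that differ from the original plaintext: P2, P3.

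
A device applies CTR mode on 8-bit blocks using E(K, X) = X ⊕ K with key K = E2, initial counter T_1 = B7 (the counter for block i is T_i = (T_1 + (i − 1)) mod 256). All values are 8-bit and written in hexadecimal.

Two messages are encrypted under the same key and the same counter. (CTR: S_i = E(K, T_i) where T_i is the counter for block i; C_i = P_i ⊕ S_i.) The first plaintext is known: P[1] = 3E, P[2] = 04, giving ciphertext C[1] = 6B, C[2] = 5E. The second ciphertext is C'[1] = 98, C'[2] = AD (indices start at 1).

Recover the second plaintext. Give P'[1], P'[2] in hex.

P'[1] = CD, P'[2] = F7

In CTR with a reused counter, both messages share the same keystream S_i, so C_i ⊕ C'_i = P_i ⊕ P'_i and thus P'_i = P_i ⊕ C_i ⊕ C'_i.
P'[1]: 3E ⊕ 6B ⊕ 98 = CD.
P'[2]: 04 ⊕ 5E ⊕ AD = F7.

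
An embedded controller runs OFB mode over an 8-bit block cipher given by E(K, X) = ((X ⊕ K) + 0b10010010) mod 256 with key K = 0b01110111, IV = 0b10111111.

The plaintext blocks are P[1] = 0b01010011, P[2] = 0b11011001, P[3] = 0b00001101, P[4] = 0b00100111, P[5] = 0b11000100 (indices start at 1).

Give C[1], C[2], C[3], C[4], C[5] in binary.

C[1] = 0b00001001, C[2] = 0b01100110, C[3] = 0b01010111, C[4] = 0b10011000, C[5] = 0b10011110

OFB encryption: S_i = E(K, S_{i−1}) with S_{0} = IV; C_i = P_i ⊕ S_i.
C[1]: S = E(K, 0b10111111) = 0b01011010; 0b01010011 ⊕ 0b01011010 = 0b00001001.
C[2]: S = E(K, 0b01011010) = 0b10111111; 0b11011001 ⊕ 0b10111111 = 0b01100110.
C[3]: S = E(K, 0b10111111) = 0b01011010; 0b00001101 ⊕ 0b01011010 = 0b01010111.
C[4]: S = E(K, 0b01011010) = 0b10111111; 0b00100111 ⊕ 0b10111111 = 0b10011000.
C[5]: S = E(K, 0b10111111) = 0b01011010; 0b11000100 ⊕ 0b01011010 = 0b10011110.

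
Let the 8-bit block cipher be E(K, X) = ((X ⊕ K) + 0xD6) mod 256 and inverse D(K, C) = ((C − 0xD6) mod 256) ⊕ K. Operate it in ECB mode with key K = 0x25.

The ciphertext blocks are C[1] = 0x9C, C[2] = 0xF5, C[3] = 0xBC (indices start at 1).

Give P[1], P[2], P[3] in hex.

ECB decryption: P_i = D(K, C_i).
P[1]: D(K, 0x9C) = 0xE3.
P[2]: D(K, 0xF5) = 0x3A.
P[3]: D(K, 0xBC) = 0xC3.

P[1] = 0xE3, P[2] = 0x3A, P[3] = 0xC3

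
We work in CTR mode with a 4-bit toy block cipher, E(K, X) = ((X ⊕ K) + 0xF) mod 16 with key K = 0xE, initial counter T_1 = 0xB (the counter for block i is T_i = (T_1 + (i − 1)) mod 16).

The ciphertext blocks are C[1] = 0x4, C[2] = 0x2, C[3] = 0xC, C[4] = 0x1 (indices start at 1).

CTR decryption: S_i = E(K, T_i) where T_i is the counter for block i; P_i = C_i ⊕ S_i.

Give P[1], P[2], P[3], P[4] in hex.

P[1] = 0x0, P[2] = 0x3, P[3] = 0xE, P[4] = 0xE

P[1]: T = 0xB, S = E(K, T) = 0x4; 0x4 ⊕ 0x4 = 0x0.
P[2]: T = 0xC, S = E(K, T) = 0x1; 0x2 ⊕ 0x1 = 0x3.
P[3]: T = 0xD, S = E(K, T) = 0x2; 0xC ⊕ 0x2 = 0xE.
P[4]: T = 0xE, S = E(K, T) = 0xF; 0x1 ⊕ 0xF = 0xE.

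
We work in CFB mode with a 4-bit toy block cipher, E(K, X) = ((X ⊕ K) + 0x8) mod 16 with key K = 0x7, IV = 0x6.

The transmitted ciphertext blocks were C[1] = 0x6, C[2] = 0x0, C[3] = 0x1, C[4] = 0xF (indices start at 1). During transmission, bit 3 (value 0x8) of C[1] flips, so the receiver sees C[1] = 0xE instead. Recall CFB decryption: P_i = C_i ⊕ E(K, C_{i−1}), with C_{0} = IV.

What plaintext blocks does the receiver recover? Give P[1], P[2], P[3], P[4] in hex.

P[1] = 0x7, P[2] = 0x1, P[3] = 0xE, P[4] = 0x1

Only C[1] changed, to 0xE. In CFB, a change in C_i flips the same bit in P_i and garbles P_{i+1}. Decrypting the received ciphertext:
P[1]: E(K, 0x6) = 0x9; 0xE ⊕ 0x9 = 0x7.
P[2]: E(K, 0xE) = 0x1; 0x0 ⊕ 0x1 = 0x1.
P[3]: E(K, 0x0) = 0xF; 0x1 ⊕ 0xF = 0xE.
P[4]: E(K, 0x1) = 0xE; 0xF ⊕ 0xE = 0x1.
Blocks that differ from the original plaintext: P[1], P[2].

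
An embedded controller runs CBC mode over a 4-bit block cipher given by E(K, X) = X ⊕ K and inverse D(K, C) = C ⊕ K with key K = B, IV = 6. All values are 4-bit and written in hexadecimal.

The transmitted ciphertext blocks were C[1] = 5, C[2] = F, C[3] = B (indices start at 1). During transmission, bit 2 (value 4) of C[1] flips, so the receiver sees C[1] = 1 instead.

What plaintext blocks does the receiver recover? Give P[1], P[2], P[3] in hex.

CBC decryption: P_i = D(K, C_i) ⊕ C_{i−1}, with C_{0} = IV.
Only C[1] changed, to 1. In CBC, a change in C_i garbles P_i and flips the same bit in P_{i+1}. Decrypting the received ciphertext:
P[1]: D(K, 1) = A; A ⊕ 6 = C.
P[2]: D(K, F) = 4; 4 ⊕ 1 = 5.
P[3]: D(K, B) = 0; 0 ⊕ F = F.
Blocks that differ from the original plaintext: P[1], P[2].

P[1] = C, P[2] = 5, P[3] = F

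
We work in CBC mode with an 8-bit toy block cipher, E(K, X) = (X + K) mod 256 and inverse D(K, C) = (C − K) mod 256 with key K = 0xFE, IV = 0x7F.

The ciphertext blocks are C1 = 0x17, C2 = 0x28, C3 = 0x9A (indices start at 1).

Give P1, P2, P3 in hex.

P1 = 0x66, P2 = 0x3D, P3 = 0xB4

CBC decryption: P_i = D(K, C_i) ⊕ C_{i−1}, with C_{0} = IV.
P1: D(K, 0x17) = 0x19; 0x19 ⊕ 0x7F = 0x66.
P2: D(K, 0x28) = 0x2A; 0x2A ⊕ 0x17 = 0x3D.
P3: D(K, 0x9A) = 0x9C; 0x9C ⊕ 0x28 = 0xB4.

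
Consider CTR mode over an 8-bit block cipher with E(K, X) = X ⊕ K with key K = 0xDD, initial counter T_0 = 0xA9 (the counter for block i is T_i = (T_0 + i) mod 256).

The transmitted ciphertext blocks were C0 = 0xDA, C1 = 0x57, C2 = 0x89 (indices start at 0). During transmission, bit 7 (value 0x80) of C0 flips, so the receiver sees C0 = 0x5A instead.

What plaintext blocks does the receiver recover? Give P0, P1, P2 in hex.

CTR decryption: S_i = E(K, T_i) where T_i is the counter for block i; P_i = C_i ⊕ S_i.
Only C0 changed, to 0x5A. In CTR, a change in C_i flips the same bit in P_i only; the keystream is unaffected. Decrypting the received ciphertext:
P0: T = 0xA9, S = E(K, T) = 0x74; 0x5A ⊕ 0x74 = 0x2E.
P1: T = 0xAA, S = E(K, T) = 0x77; 0x57 ⊕ 0x77 = 0x20.
P2: T = 0xAB, S = E(K, T) = 0x76; 0x89 ⊕ 0x76 = 0xFF.
Blocks that differ from the original plaintext: P0.

P0 = 0x2E, P1 = 0x20, P2 = 0xFF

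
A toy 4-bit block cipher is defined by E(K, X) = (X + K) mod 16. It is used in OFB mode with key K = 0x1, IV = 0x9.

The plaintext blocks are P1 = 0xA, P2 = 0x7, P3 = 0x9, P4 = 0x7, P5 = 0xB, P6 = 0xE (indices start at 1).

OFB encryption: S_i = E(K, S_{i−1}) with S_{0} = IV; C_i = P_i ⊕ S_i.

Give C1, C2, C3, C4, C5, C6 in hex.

C1 = 0x0, C2 = 0xC, C3 = 0x5, C4 = 0xA, C5 = 0x5, C6 = 0x1

C1: S = E(K, 0x9) = 0xA; 0xA ⊕ 0xA = 0x0.
C2: S = E(K, 0xA) = 0xB; 0x7 ⊕ 0xB = 0xC.
C3: S = E(K, 0xB) = 0xC; 0x9 ⊕ 0xC = 0x5.
C4: S = E(K, 0xC) = 0xD; 0x7 ⊕ 0xD = 0xA.
C5: S = E(K, 0xD) = 0xE; 0xB ⊕ 0xE = 0x5.
C6: S = E(K, 0xE) = 0xF; 0xE ⊕ 0xF = 0x1.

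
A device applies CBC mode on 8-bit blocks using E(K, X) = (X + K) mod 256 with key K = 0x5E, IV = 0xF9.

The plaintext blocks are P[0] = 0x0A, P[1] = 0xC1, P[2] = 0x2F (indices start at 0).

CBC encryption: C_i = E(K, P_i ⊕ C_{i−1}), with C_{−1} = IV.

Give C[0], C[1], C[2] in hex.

C[0] = 0x51, C[1] = 0xEE, C[2] = 0x1F

C[0]: P[0] ⊕ 0xF9 = 0xF3; E(K, 0xF3) = 0x51.
C[1]: P[1] ⊕ 0x51 = 0x90; E(K, 0x90) = 0xEE.
C[2]: P[2] ⊕ 0xEE = 0xC1; E(K, 0xC1) = 0x1F.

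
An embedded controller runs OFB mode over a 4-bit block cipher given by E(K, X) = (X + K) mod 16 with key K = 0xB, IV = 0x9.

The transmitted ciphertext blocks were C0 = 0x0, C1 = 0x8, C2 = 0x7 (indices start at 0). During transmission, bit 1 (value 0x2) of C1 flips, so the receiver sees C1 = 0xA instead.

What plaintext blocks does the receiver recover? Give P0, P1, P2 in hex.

P0 = 0x4, P1 = 0x5, P2 = 0xD

OFB decryption: S_i = E(K, S_{i−1}) with S_{−1} = IV; P_i = C_i ⊕ S_i.
Only C1 changed, to 0xA. In OFB, a change in C_i flips the same bit in P_i only; the keystream is unaffected. Decrypting the received ciphertext:
P0: S = E(K, 0x9) = 0x4; 0x0 ⊕ 0x4 = 0x4.
P1: S = E(K, 0x4) = 0xF; 0xA ⊕ 0xF = 0x5.
P2: S = E(K, 0xF) = 0xA; 0x7 ⊕ 0xA = 0xD.
Blocks that differ from the original plaintext: P1.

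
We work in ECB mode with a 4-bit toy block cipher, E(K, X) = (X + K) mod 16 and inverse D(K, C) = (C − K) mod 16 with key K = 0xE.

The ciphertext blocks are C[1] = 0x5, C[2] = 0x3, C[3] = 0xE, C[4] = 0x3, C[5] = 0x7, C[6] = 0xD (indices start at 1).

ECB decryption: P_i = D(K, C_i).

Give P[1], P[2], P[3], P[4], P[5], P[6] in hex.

P[1]: D(K, 0x5) = 0x7.
P[2]: D(K, 0x3) = 0x5.
P[3]: D(K, 0xE) = 0x0.
P[4]: D(K, 0x3) = 0x5.
P[5]: D(K, 0x7) = 0x9.
P[6]: D(K, 0xD) = 0xF.

P[1] = 0x7, P[2] = 0x5, P[3] = 0x0, P[4] = 0x5, P[5] = 0x9, P[6] = 0xF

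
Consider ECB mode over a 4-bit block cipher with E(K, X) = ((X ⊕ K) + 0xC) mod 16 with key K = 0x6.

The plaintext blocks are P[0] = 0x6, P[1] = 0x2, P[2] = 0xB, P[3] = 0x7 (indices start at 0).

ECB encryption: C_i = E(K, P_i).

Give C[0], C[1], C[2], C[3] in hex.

C[0]: E(K, 0x6) = 0xC.
C[1]: E(K, 0x2) = 0x0.
C[2]: E(K, 0xB) = 0x9.
C[3]: E(K, 0x7) = 0xD.

C[0] = 0xC, C[1] = 0x0, C[2] = 0x9, C[3] = 0xD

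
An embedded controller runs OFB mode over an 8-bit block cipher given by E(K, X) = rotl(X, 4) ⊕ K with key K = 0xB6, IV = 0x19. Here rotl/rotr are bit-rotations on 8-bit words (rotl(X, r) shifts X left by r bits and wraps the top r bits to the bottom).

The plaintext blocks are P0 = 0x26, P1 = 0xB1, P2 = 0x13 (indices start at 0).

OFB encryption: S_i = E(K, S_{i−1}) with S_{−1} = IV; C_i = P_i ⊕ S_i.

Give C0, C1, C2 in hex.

C0 = 0x01, C1 = 0x75, C2 = 0xE9

C0: S = E(K, 0x19) = 0x27; 0x26 ⊕ 0x27 = 0x01.
C1: S = E(K, 0x27) = 0xC4; 0xB1 ⊕ 0xC4 = 0x75.
C2: S = E(K, 0xC4) = 0xFA; 0x13 ⊕ 0xFA = 0xE9.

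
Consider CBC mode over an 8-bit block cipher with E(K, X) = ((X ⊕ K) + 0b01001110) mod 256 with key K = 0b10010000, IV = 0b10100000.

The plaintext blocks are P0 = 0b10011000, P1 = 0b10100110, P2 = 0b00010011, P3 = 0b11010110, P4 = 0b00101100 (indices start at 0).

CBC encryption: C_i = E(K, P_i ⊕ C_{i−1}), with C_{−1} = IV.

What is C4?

C0: P0 ⊕ 0b10100000 = 0b00111000; E(K, 0b00111000) = 0b11110110.
C1: P1 ⊕ 0b11110110 = 0b01010000; E(K, 0b01010000) = 0b00001110.
C2: P2 ⊕ 0b00001110 = 0b00011101; E(K, 0b00011101) = 0b11011011.
C3: P3 ⊕ 0b11011011 = 0b00001101; E(K, 0b00001101) = 0b11101011.
C4: P4 ⊕ 0b11101011 = 0b11000111; E(K, 0b11000111) = 0b10100101.

C4 = 0b10100101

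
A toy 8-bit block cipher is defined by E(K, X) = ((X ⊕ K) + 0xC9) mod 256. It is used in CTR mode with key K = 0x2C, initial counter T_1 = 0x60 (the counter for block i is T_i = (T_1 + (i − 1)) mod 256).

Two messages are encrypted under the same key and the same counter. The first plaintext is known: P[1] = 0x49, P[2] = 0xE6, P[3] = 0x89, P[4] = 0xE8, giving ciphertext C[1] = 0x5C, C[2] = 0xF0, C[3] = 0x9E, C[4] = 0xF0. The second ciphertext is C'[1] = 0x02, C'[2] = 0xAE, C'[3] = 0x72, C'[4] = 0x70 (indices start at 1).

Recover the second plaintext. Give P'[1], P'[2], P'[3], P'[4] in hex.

P'[1] = 0x17, P'[2] = 0xB8, P'[3] = 0x65, P'[4] = 0x68

In CTR with a reused counter, both messages share the same keystream S_i, so C_i ⊕ C'_i = P_i ⊕ P'_i and thus P'_i = P_i ⊕ C_i ⊕ C'_i.
P'[1]: 0x49 ⊕ 0x5C ⊕ 0x02 = 0x17.
P'[2]: 0xE6 ⊕ 0xF0 ⊕ 0xAE = 0xB8.
P'[3]: 0x89 ⊕ 0x9E ⊕ 0x72 = 0x65.
P'[4]: 0xE8 ⊕ 0xF0 ⊕ 0x70 = 0x68.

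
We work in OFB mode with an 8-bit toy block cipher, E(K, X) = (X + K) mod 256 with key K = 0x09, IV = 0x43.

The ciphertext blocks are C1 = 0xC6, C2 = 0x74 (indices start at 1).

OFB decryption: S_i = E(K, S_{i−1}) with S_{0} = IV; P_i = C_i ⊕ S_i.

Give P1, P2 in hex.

P1: S = E(K, 0x43) = 0x4C; 0xC6 ⊕ 0x4C = 0x8A.
P2: S = E(K, 0x4C) = 0x55; 0x74 ⊕ 0x55 = 0x21.

P1 = 0x8A, P2 = 0x21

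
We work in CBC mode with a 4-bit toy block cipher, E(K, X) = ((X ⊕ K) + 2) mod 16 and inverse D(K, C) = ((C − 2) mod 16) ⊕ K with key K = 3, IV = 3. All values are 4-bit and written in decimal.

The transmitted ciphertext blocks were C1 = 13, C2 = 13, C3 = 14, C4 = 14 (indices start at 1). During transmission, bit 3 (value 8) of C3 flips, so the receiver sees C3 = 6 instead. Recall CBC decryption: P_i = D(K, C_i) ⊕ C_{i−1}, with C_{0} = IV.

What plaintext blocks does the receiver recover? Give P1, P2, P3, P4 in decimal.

P1 = 11, P2 = 5, P3 = 10, P4 = 9

Only C3 changed, to 6. In CBC, a change in C_i garbles P_i and flips the same bit in P_{i+1}. Decrypting the received ciphertext:
P1: D(K, 13) = 8; 8 ⊕ 3 = 11.
P2: D(K, 13) = 8; 8 ⊕ 13 = 5.
P3: D(K, 6) = 7; 7 ⊕ 13 = 10.
P4: D(K, 14) = 15; 15 ⊕ 6 = 9.
Blocks that differ from the original plaintext: P3, P4.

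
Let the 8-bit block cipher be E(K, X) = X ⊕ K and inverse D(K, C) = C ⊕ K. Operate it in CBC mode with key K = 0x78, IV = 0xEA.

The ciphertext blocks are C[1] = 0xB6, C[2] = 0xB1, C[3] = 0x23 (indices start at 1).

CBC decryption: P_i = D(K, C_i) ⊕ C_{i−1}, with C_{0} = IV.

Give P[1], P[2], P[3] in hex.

P[1] = 0x24, P[2] = 0x7F, P[3] = 0xEA

P[1]: D(K, 0xB6) = 0xCE; 0xCE ⊕ 0xEA = 0x24.
P[2]: D(K, 0xB1) = 0xC9; 0xC9 ⊕ 0xB6 = 0x7F.
P[3]: D(K, 0x23) = 0x5B; 0x5B ⊕ 0xB1 = 0xEA.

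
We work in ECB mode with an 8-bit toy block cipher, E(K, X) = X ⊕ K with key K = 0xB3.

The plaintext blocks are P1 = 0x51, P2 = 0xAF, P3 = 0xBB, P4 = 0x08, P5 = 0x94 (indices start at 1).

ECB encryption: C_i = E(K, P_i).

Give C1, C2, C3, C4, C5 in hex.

C1: E(K, 0x51) = 0xE2.
C2: E(K, 0xAF) = 0x1C.
C3: E(K, 0xBB) = 0x08.
C4: E(K, 0x08) = 0xBB.
C5: E(K, 0x94) = 0x27.

C1 = 0xE2, C2 = 0x1C, C3 = 0x08, C4 = 0xBB, C5 = 0x27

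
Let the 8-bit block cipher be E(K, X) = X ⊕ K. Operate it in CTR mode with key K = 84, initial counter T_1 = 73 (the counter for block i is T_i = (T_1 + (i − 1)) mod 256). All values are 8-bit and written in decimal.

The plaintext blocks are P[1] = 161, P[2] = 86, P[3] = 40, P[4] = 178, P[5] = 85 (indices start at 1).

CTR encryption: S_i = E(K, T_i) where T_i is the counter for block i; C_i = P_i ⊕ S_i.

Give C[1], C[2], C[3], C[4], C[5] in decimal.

C[1]: T = 73, S = E(K, T) = 29; 161 ⊕ 29 = 188.
C[2]: T = 74, S = E(K, T) = 30; 86 ⊕ 30 = 72.
C[3]: T = 75, S = E(K, T) = 31; 40 ⊕ 31 = 55.
C[4]: T = 76, S = E(K, T) = 24; 178 ⊕ 24 = 170.
C[5]: T = 77, S = E(K, T) = 25; 85 ⊕ 25 = 76.

C[1] = 188, C[2] = 72, C[3] = 55, C[4] = 170, C[5] = 76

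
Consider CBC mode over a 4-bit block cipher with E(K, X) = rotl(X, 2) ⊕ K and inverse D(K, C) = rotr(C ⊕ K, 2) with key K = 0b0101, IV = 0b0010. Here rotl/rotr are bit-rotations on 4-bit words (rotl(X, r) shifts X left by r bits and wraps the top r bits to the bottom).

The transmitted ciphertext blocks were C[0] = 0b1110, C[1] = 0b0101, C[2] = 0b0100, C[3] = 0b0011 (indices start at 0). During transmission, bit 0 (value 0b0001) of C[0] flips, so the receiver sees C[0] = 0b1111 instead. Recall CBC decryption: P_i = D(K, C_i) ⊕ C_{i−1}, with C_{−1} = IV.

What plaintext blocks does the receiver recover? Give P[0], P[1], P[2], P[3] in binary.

Only C[0] changed, to 0b1111. In CBC, a change in C_i garbles P_i and flips the same bit in P_{i+1}. Decrypting the received ciphertext:
P[0]: D(K, 0b1111) = 0b1010; 0b1010 ⊕ 0b0010 = 0b1000.
P[1]: D(K, 0b0101) = 0b0000; 0b0000 ⊕ 0b1111 = 0b1111.
P[2]: D(K, 0b0100) = 0b0100; 0b0100 ⊕ 0b0101 = 0b0001.
P[3]: D(K, 0b0011) = 0b1001; 0b1001 ⊕ 0b0100 = 0b1101.
Blocks that differ from the original plaintext: P[0], P[1].

P[0] = 0b1000, P[1] = 0b1111, P[2] = 0b0001, P[3] = 0b1101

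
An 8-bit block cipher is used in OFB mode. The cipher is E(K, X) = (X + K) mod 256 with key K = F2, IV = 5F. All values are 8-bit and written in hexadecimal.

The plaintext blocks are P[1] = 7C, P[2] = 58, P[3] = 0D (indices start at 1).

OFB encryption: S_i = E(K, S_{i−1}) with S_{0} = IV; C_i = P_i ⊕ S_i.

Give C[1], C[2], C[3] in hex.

C[1]: S = E(K, 5F) = 51; 7C ⊕ 51 = 2D.
C[2]: S = E(K, 51) = 43; 58 ⊕ 43 = 1B.
C[3]: S = E(K, 43) = 35; 0D ⊕ 35 = 38.

C[1] = 2D, C[2] = 1B, C[3] = 38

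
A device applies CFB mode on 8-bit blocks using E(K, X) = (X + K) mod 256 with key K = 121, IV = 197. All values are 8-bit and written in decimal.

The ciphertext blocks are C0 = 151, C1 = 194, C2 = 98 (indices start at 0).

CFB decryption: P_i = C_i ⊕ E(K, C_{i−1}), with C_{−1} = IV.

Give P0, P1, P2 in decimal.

P0 = 169, P1 = 210, P2 = 89

P0: E(K, 197) = 62; 151 ⊕ 62 = 169.
P1: E(K, 151) = 16; 194 ⊕ 16 = 210.
P2: E(K, 194) = 59; 98 ⊕ 59 = 89.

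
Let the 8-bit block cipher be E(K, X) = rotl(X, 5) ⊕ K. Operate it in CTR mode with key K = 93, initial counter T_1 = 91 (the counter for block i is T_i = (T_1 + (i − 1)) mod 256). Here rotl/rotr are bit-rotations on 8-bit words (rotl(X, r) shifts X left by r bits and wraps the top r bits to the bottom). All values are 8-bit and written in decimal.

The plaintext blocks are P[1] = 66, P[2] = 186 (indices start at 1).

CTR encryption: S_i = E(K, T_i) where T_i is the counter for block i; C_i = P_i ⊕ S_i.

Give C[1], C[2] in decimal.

C[1]: T = 91, S = E(K, T) = 54; 66 ⊕ 54 = 116.
C[2]: T = 92, S = E(K, T) = 214; 186 ⊕ 214 = 108.

C[1] = 116, C[2] = 108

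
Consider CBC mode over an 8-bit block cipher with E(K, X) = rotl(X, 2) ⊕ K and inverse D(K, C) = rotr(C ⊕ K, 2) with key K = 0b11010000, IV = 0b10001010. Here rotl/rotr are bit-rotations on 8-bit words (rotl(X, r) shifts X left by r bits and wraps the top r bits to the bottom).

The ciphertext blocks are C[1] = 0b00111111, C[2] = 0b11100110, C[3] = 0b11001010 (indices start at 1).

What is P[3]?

P[3] = 0b01100000

CBC decryption: P_i = D(K, C_i) ⊕ C_{i−1}, with C_{0} = IV.
P[3]: D(K, 0b11001010) = 0b10000110; 0b10000110 ⊕ 0b11100110 = 0b01100000.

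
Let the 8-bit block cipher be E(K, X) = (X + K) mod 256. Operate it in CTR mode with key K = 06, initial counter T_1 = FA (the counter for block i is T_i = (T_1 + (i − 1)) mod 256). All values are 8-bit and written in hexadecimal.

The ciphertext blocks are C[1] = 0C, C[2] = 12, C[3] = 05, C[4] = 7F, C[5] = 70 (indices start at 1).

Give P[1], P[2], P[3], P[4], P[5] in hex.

P[1] = 0C, P[2] = 13, P[3] = 07, P[4] = 7C, P[5] = 74

CTR decryption: S_i = E(K, T_i) where T_i is the counter for block i; P_i = C_i ⊕ S_i.
P[1]: T = FA, S = E(K, T) = 00; 0C ⊕ 00 = 0C.
P[2]: T = FB, S = E(K, T) = 01; 12 ⊕ 01 = 13.
P[3]: T = FC, S = E(K, T) = 02; 05 ⊕ 02 = 07.
P[4]: T = FD, S = E(K, T) = 03; 7F ⊕ 03 = 7C.
P[5]: T = FE, S = E(K, T) = 04; 70 ⊕ 04 = 74.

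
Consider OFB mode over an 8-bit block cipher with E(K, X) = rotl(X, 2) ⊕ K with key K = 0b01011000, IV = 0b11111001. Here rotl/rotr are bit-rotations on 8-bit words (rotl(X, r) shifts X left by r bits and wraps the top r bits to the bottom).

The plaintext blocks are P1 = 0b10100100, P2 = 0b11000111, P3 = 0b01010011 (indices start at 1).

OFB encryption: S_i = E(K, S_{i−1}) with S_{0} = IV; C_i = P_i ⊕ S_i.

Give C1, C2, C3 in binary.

C1: S = E(K, 0b11111001) = 0b10111111; 0b10100100 ⊕ 0b10111111 = 0b00011011.
C2: S = E(K, 0b10111111) = 0b10100110; 0b11000111 ⊕ 0b10100110 = 0b01100001.
C3: S = E(K, 0b10100110) = 0b11000010; 0b01010011 ⊕ 0b11000010 = 0b10010001.

C1 = 0b00011011, C2 = 0b01100001, C3 = 0b10010001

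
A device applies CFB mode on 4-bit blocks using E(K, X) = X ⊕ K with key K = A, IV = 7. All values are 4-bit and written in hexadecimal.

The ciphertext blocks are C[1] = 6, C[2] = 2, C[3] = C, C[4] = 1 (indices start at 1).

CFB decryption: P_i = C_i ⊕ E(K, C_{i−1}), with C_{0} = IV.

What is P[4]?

P[4]: E(K, C) = 6; 1 ⊕ 6 = 7.

P[4] = 7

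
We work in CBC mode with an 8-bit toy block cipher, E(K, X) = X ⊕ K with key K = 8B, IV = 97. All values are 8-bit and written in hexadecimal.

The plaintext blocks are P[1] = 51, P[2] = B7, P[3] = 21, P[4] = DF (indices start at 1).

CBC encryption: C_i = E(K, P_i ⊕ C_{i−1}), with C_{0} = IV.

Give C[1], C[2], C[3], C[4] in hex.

C[1]: P[1] ⊕ 97 = C6; E(K, C6) = 4D.
C[2]: P[2] ⊕ 4D = FA; E(K, FA) = 71.
C[3]: P[3] ⊕ 71 = 50; E(K, 50) = DB.
C[4]: P[4] ⊕ DB = 04; E(K, 04) = 8F.

C[1] = 4D, C[2] = 71, C[3] = DB, C[4] = 8F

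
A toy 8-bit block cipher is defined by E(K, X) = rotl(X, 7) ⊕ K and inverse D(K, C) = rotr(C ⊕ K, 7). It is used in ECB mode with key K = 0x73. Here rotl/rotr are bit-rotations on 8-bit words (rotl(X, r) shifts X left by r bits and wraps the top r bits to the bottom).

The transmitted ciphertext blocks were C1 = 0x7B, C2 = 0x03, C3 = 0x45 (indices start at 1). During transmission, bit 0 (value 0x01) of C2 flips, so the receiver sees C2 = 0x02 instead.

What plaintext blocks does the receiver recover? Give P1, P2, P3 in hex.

P1 = 0x10, P2 = 0xE2, P3 = 0x6C

ECB decryption: P_i = D(K, C_i).
Only C2 changed, to 0x02. In ECB, a change in C_i affects only P_i. Decrypting the received ciphertext:
P1: D(K, 0x7B) = 0x10.
P2: D(K, 0x02) = 0xE2.
P3: D(K, 0x45) = 0x6C.
Blocks that differ from the original plaintext: P2.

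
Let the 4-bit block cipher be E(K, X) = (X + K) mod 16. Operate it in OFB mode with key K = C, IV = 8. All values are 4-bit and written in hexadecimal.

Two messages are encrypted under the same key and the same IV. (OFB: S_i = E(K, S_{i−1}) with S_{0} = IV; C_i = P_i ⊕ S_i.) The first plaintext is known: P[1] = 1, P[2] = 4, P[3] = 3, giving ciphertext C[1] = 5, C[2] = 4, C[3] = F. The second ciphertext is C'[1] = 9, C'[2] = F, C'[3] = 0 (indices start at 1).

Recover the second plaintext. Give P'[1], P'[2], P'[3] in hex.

P'[1] = D, P'[2] = F, P'[3] = C

In OFB with a reused IV, both messages share the same keystream S_i, so C_i ⊕ C'_i = P_i ⊕ P'_i and thus P'_i = P_i ⊕ C_i ⊕ C'_i.
P'[1]: 1 ⊕ 5 ⊕ 9 = D.
P'[2]: 4 ⊕ 4 ⊕ F = F.
P'[3]: 3 ⊕ F ⊕ 0 = C.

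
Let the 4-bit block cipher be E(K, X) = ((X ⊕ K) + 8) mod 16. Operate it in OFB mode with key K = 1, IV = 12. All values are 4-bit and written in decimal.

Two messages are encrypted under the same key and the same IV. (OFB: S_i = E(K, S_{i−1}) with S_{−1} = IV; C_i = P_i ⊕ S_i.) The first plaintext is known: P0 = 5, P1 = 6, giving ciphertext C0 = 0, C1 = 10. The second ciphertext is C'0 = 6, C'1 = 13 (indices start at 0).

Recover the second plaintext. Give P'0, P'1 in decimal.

In OFB with a reused IV, both messages share the same keystream S_i, so C_i ⊕ C'_i = P_i ⊕ P'_i and thus P'_i = P_i ⊕ C_i ⊕ C'_i.
P'0: 5 ⊕ 0 ⊕ 6 = 3.
P'1: 6 ⊕ 10 ⊕ 13 = 1.

P'0 = 3, P'1 = 1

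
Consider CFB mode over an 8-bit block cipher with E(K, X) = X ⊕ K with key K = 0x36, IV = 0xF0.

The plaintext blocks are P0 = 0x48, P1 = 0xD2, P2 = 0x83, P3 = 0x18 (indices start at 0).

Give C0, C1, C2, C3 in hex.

C0 = 0x8E, C1 = 0x6A, C2 = 0xDF, C3 = 0xF1

CFB encryption: C_i = P_i ⊕ E(K, C_{i−1}), with C_{−1} = IV.
C0: E(K, 0xF0) = 0xC6; 0x48 ⊕ 0xC6 = 0x8E.
C1: E(K, 0x8E) = 0xB8; 0xD2 ⊕ 0xB8 = 0x6A.
C2: E(K, 0x6A) = 0x5C; 0x83 ⊕ 0x5C = 0xDF.
C3: E(K, 0xDF) = 0xE9; 0x18 ⊕ 0xE9 = 0xF1.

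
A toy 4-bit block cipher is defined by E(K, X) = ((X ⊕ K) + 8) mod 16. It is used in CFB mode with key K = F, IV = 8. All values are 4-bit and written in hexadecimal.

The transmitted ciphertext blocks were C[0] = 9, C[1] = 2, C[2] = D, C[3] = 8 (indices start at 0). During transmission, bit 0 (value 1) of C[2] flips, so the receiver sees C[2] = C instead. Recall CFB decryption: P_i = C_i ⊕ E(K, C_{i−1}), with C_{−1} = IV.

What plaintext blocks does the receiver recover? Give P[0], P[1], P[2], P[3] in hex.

P[0] = 6, P[1] = C, P[2] = 9, P[3] = 3

Only C[2] changed, to C. In CFB, a change in C_i flips the same bit in P_i and garbles P_{i+1}. Decrypting the received ciphertext:
P[0]: E(K, 8) = F; 9 ⊕ F = 6.
P[1]: E(K, 9) = E; 2 ⊕ E = C.
P[2]: E(K, 2) = 5; C ⊕ 5 = 9.
P[3]: E(K, C) = B; 8 ⊕ B = 3.
Blocks that differ from the original plaintext: P[2], P[3].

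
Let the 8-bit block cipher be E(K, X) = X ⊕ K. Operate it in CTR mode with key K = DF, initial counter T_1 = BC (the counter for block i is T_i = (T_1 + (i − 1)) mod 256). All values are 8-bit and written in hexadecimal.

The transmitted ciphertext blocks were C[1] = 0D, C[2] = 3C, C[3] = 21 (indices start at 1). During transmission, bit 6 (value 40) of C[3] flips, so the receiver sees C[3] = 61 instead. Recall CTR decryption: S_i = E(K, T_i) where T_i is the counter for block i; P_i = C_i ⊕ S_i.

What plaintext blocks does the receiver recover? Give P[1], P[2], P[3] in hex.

P[1] = 6E, P[2] = 5E, P[3] = 00

Only C[3] changed, to 61. In CTR, a change in C_i flips the same bit in P_i only; the keystream is unaffected. Decrypting the received ciphertext:
P[1]: T = BC, S = E(K, T) = 63; 0D ⊕ 63 = 6E.
P[2]: T = BD, S = E(K, T) = 62; 3C ⊕ 62 = 5E.
P[3]: T = BE, S = E(K, T) = 61; 61 ⊕ 61 = 00.
Blocks that differ from the original plaintext: P[3].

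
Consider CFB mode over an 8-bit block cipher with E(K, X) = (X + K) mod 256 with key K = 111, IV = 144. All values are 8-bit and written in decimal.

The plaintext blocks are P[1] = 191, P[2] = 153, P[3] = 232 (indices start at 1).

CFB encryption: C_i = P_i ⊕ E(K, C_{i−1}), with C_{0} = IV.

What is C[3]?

C[3] = 77

C[1]: E(K, 144) = 255; 191 ⊕ 255 = 64.
C[2]: E(K, 64) = 175; 153 ⊕ 175 = 54.
C[3]: E(K, 54) = 165; 232 ⊕ 165 = 77.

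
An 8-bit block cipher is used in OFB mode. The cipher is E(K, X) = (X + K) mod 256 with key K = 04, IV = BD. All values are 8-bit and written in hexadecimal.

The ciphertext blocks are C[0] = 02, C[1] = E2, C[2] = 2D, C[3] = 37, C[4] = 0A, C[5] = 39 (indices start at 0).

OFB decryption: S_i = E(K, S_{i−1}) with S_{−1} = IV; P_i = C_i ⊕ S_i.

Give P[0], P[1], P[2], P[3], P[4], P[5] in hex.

P[0] = C3, P[1] = 27, P[2] = E4, P[3] = FA, P[4] = DB, P[5] = EC

P[0]: S = E(K, BD) = C1; 02 ⊕ C1 = C3.
P[1]: S = E(K, C1) = C5; E2 ⊕ C5 = 27.
P[2]: S = E(K, C5) = C9; 2D ⊕ C9 = E4.
P[3]: S = E(K, C9) = CD; 37 ⊕ CD = FA.
P[4]: S = E(K, CD) = D1; 0A ⊕ D1 = DB.
P[5]: S = E(K, D1) = D5; 39 ⊕ D5 = EC.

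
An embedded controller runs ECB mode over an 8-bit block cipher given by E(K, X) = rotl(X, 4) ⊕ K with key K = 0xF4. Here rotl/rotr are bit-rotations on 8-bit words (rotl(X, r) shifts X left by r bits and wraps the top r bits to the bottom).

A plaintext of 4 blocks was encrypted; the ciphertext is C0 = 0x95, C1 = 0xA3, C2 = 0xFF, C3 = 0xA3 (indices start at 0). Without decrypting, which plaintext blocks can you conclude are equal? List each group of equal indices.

P1 = P3

ECB encrypts each block independently with the same key, so equal ciphertext blocks imply equal plaintext blocks.
C1 = C3 = 0xA3, so P1 = P3.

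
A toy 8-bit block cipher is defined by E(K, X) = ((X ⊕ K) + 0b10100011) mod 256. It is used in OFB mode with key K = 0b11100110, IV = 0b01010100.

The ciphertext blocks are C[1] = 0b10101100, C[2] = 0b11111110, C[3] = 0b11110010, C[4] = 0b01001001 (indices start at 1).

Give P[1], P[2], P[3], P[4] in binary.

P[1] = 0b11111001, P[2] = 0b10101000, P[3] = 0b10100001, P[4] = 0b00010001

OFB decryption: S_i = E(K, S_{i−1}) with S_{0} = IV; P_i = C_i ⊕ S_i.
P[1]: S = E(K, 0b01010100) = 0b01010101; 0b10101100 ⊕ 0b01010101 = 0b11111001.
P[2]: S = E(K, 0b01010101) = 0b01010110; 0b11111110 ⊕ 0b01010110 = 0b10101000.
P[3]: S = E(K, 0b01010110) = 0b01010011; 0b11110010 ⊕ 0b01010011 = 0b10100001.
P[4]: S = E(K, 0b01010011) = 0b01011000; 0b01001001 ⊕ 0b01011000 = 0b00010001.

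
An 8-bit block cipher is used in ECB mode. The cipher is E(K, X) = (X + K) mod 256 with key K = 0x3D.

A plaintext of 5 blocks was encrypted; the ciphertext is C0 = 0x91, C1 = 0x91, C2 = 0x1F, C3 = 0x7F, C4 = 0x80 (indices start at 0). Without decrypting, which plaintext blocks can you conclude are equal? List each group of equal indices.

ECB encrypts each block independently with the same key, so equal ciphertext blocks imply equal plaintext blocks.
C0 = C1 = 0x91, so P0 = P1.

P0 = P1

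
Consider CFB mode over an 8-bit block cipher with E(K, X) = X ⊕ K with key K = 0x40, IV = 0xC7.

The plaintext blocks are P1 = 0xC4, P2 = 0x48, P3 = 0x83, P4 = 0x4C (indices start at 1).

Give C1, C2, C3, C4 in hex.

CFB encryption: C_i = P_i ⊕ E(K, C_{i−1}), with C_{0} = IV.
C1: E(K, 0xC7) = 0x87; 0xC4 ⊕ 0x87 = 0x43.
C2: E(K, 0x43) = 0x03; 0x48 ⊕ 0x03 = 0x4B.
C3: E(K, 0x4B) = 0x0B; 0x83 ⊕ 0x0B = 0x88.
C4: E(K, 0x88) = 0xC8; 0x4C ⊕ 0xC8 = 0x84.

C1 = 0x43, C2 = 0x4B, C3 = 0x88, C4 = 0x84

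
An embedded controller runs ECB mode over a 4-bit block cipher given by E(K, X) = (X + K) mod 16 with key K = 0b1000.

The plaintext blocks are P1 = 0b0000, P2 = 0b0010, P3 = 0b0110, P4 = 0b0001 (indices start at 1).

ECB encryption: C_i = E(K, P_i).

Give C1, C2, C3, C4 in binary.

C1: E(K, 0b0000) = 0b1000.
C2: E(K, 0b0010) = 0b1010.
C3: E(K, 0b0110) = 0b1110.
C4: E(K, 0b0001) = 0b1001.

C1 = 0b1000, C2 = 0b1010, C3 = 0b1110, C4 = 0b1001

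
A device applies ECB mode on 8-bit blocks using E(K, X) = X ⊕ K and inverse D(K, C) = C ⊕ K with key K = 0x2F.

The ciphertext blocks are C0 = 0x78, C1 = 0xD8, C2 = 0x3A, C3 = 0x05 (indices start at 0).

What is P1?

ECB decryption: P_i = D(K, C_i).
P1: D(K, 0xD8) = 0xF7.

P1 = 0xF7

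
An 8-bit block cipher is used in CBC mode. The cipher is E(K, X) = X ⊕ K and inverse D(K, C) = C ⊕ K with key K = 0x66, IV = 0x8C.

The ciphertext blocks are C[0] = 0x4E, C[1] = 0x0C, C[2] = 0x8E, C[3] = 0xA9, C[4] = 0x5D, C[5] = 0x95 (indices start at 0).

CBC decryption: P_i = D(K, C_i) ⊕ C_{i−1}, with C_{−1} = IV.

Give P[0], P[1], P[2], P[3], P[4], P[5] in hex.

P[0]: D(K, 0x4E) = 0x28; 0x28 ⊕ 0x8C = 0xA4.
P[1]: D(K, 0x0C) = 0x6A; 0x6A ⊕ 0x4E = 0x24.
P[2]: D(K, 0x8E) = 0xE8; 0xE8 ⊕ 0x0C = 0xE4.
P[3]: D(K, 0xA9) = 0xCF; 0xCF ⊕ 0x8E = 0x41.
P[4]: D(K, 0x5D) = 0x3B; 0x3B ⊕ 0xA9 = 0x92.
P[5]: D(K, 0x95) = 0xF3; 0xF3 ⊕ 0x5D = 0xAE.

P[0] = 0xA4, P[1] = 0x24, P[2] = 0xE4, P[3] = 0x41, P[4] = 0x92, P[5] = 0xAE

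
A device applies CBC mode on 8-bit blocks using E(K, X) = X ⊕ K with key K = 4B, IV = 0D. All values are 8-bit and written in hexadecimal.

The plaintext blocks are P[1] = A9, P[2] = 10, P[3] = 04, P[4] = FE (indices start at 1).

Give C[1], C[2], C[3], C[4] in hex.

CBC encryption: C_i = E(K, P_i ⊕ C_{i−1}), with C_{0} = IV.
C[1]: P[1] ⊕ 0D = A4; E(K, A4) = EF.
C[2]: P[2] ⊕ EF = FF; E(K, FF) = B4.
C[3]: P[3] ⊕ B4 = B0; E(K, B0) = FB.
C[4]: P[4] ⊕ FB = 05; E(K, 05) = 4E.

C[1] = EF, C[2] = B4, C[3] = FB, C[4] = 4E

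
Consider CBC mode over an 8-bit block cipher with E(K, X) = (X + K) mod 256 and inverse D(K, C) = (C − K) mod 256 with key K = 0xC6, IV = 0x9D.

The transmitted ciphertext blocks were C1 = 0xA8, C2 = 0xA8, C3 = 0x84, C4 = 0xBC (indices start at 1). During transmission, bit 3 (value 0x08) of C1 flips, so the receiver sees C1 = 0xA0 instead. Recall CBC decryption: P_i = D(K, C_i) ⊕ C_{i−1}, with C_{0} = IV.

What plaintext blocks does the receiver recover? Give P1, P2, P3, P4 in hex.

Only C1 changed, to 0xA0. In CBC, a change in C_i garbles P_i and flips the same bit in P_{i+1}. Decrypting the received ciphertext:
P1: D(K, 0xA0) = 0xDA; 0xDA ⊕ 0x9D = 0x47.
P2: D(K, 0xA8) = 0xE2; 0xE2 ⊕ 0xA0 = 0x42.
P3: D(K, 0x84) = 0xBE; 0xBE ⊕ 0xA8 = 0x16.
P4: D(K, 0xBC) = 0xF6; 0xF6 ⊕ 0x84 = 0x72.
Blocks that differ from the original plaintext: P1, P2.

P1 = 0x47, P2 = 0x42, P3 = 0x16, P4 = 0x72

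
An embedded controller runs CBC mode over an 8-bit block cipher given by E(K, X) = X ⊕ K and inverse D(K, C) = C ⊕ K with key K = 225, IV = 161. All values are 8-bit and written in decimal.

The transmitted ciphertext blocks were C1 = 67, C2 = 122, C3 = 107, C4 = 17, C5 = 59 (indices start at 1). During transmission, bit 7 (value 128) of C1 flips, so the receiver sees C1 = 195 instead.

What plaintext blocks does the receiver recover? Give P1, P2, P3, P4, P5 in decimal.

P1 = 131, P2 = 88, P3 = 240, P4 = 155, P5 = 203

CBC decryption: P_i = D(K, C_i) ⊕ C_{i−1}, with C_{0} = IV.
Only C1 changed, to 195. In CBC, a change in C_i garbles P_i and flips the same bit in P_{i+1}. Decrypting the received ciphertext:
P1: D(K, 195) = 34; 34 ⊕ 161 = 131.
P2: D(K, 122) = 155; 155 ⊕ 195 = 88.
P3: D(K, 107) = 138; 138 ⊕ 122 = 240.
P4: D(K, 17) = 240; 240 ⊕ 107 = 155.
P5: D(K, 59) = 218; 218 ⊕ 17 = 203.
Blocks that differ from the original plaintext: P1, P2.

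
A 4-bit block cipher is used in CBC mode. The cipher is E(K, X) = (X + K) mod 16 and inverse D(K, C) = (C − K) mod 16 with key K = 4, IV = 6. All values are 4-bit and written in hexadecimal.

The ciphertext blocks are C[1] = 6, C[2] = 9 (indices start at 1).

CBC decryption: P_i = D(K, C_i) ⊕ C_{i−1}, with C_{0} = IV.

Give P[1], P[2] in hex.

P[1]: D(K, 6) = 2; 2 ⊕ 6 = 4.
P[2]: D(K, 9) = 5; 5 ⊕ 6 = 3.

P[1] = 4, P[2] = 3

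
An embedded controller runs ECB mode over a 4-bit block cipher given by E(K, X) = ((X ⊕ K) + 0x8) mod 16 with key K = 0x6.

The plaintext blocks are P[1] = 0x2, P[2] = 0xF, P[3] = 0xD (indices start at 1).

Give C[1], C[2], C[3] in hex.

ECB encryption: C_i = E(K, P_i).
C[1]: E(K, 0x2) = 0xC.
C[2]: E(K, 0xF) = 0x1.
C[3]: E(K, 0xD) = 0x3.

C[1] = 0xC, C[2] = 0x1, C[3] = 0x3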